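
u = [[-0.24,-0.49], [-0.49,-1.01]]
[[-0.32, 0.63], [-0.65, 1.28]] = u@[[3.23,-3.29], [-0.92,0.33]]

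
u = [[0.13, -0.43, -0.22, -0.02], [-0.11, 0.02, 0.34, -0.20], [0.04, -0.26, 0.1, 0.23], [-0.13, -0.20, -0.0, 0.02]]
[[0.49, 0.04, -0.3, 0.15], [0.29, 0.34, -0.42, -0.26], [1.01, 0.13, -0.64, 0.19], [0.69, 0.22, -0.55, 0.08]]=u@ [[-1.51, -0.75, 1.43, -0.13], [-2.35, -0.63, 1.76, -0.24], [1.33, 0.62, -1.19, -0.36], [1.42, -0.28, -0.53, 0.75]]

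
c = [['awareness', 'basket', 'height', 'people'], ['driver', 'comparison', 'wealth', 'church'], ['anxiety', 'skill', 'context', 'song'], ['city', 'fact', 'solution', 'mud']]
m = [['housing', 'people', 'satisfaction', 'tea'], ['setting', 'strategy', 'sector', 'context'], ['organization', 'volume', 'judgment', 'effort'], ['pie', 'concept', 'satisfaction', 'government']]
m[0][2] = 'satisfaction'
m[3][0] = 'pie'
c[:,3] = ['people', 'church', 'song', 'mud']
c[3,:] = ['city', 'fact', 'solution', 'mud']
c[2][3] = 'song'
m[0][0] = 'housing'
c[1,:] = ['driver', 'comparison', 'wealth', 'church']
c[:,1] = ['basket', 'comparison', 'skill', 'fact']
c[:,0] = ['awareness', 'driver', 'anxiety', 'city']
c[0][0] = 'awareness'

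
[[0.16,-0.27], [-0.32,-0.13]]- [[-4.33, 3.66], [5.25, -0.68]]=[[4.49, -3.93], [-5.57, 0.55]]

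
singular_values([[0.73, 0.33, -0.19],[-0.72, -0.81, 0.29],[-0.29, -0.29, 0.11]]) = [1.43, 0.27, 0.0]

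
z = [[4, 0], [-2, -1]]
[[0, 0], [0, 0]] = z@[[0, 0], [0, 0]]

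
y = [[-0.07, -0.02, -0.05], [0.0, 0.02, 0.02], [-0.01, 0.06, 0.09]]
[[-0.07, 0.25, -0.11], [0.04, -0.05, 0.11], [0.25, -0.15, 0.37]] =y @ [[-1.1, -2.6, -0.64], [-1.33, -2.02, 3.92], [3.56, -0.62, 1.48]]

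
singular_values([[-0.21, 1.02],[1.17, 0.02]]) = [1.22, 0.98]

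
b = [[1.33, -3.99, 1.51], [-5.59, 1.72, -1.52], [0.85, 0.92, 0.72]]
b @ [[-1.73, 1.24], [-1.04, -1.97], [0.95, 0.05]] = [[3.28, 9.59], [6.44, -10.4], [-1.74, -0.72]]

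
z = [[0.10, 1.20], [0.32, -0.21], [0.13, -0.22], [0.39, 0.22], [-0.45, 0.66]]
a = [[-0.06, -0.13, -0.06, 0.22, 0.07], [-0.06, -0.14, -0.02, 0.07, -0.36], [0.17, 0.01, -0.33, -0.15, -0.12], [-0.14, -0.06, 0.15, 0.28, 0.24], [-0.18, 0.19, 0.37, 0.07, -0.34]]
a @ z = [[-0.0, 0.06], [0.14, -0.26], [-0.03, 0.16], [-0.01, 0.03], [0.27, -0.55]]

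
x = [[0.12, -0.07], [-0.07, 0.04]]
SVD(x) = [[-0.86,0.50], [0.5,0.86]] @ diag([0.1606225774829855, 0.0006225774829855093]) @ [[-0.86, 0.50], [-0.5, -0.86]]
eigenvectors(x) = [[0.86, 0.5],[-0.50, 0.86]]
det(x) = -0.00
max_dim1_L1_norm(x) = 0.19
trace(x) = 0.16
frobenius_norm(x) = 0.16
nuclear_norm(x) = 0.16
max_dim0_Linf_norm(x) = 0.12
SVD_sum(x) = [[0.12, -0.07],[-0.07, 0.04]] + [[-0.00, -0.0], [-0.0, -0.00]]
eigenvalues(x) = [0.16, -0.0]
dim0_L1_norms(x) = [0.19, 0.11]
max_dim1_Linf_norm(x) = 0.12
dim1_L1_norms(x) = [0.19, 0.11]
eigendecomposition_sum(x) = [[0.12,-0.07],[-0.07,0.04]] + [[-0.0, -0.0], [-0.00, -0.0]]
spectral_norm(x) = 0.16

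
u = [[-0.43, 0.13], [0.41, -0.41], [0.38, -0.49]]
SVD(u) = [[-0.43,-0.87], [0.62,-0.11], [0.65,-0.47]] @ diag([0.9343660032704895, 0.22239642967532436]) @ [[0.74,  -0.68], [0.68,  0.74]]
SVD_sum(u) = [[-0.30, 0.27],[0.43, -0.39],[0.45, -0.41]] + [[-0.13,  -0.14], [-0.02,  -0.02], [-0.07,  -0.08]]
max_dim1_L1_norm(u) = 0.87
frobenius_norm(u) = 0.96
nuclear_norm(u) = 1.16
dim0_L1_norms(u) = [1.22, 1.03]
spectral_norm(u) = 0.93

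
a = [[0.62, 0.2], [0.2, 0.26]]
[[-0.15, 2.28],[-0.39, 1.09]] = a@ [[0.34, 3.08], [-1.78, 1.84]]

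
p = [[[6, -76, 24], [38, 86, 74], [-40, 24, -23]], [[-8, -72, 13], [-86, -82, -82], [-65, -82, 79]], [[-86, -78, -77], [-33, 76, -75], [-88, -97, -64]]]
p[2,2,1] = -97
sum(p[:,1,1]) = 80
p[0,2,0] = -40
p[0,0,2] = 24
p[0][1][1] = 86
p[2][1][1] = 76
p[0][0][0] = 6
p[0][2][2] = -23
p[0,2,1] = 24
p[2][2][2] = -64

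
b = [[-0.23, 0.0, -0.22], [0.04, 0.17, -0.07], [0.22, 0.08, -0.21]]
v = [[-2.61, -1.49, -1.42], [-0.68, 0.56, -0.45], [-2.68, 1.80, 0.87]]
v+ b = [[-2.84, -1.49, -1.64], [-0.64, 0.73, -0.52], [-2.46, 1.88, 0.66]]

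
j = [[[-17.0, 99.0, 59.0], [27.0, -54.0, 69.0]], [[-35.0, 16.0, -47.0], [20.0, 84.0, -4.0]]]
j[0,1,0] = 27.0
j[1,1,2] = -4.0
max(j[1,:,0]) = 20.0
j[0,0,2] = 59.0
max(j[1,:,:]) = 84.0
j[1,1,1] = 84.0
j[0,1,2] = 69.0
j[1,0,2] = -47.0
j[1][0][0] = -35.0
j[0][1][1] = -54.0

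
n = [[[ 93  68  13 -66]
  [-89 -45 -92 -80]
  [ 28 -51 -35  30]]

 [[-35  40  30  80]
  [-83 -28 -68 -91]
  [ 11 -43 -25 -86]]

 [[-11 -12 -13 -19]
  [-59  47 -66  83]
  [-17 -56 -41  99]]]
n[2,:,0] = [-11, -59, -17]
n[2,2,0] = -17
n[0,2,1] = -51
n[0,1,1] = -45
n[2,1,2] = -66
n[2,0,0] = -11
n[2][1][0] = -59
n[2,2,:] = [-17, -56, -41, 99]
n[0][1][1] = -45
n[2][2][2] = -41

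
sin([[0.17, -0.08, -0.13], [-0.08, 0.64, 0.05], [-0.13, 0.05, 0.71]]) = [[0.17, -0.07, -0.11],[-0.07, 0.59, 0.04],[-0.11, 0.04, 0.65]]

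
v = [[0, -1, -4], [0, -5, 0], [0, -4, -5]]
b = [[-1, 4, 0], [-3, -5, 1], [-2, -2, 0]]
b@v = [[0, -19, 4], [0, 24, 7], [0, 12, 8]]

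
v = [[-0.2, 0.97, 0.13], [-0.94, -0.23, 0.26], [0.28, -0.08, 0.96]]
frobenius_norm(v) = 1.73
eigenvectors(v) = [[(0.01+0.7j),0.01-0.70j,(0.17+0j)],  [-0.71+0.00j,(-0.71-0j),0.08+0.00j],  [0.05-0.12j,0.05+0.12j,(0.98+0j)]]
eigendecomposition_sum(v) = [[-0.11+0.47j, (0.48+0.11j), (-0.02-0.09j)], [(-0.48-0.12j), (-0.12+0.48j), 0.09-0.02j], [(0.06-0.07j), (-0.08-0.05j), -0.00+0.02j]] + [[(-0.11-0.47j), 0.48-0.11j, (-0.02+0.09j)], [-0.48+0.12j, (-0.12-0.48j), 0.09+0.02j], [(0.06+0.07j), (-0.08+0.05j), (-0-0.02j)]] + [[(0.03-0j), 0.01-0.00j, 0.17-0.00j], [0.01-0.00j, 0.01-0.00j, 0.08-0.00j], [0.17-0.00j, (0.07-0j), 0.97-0.00j]]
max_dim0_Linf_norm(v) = 0.97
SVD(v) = [[0.45,0.34,0.82], [-0.43,0.89,-0.13], [-0.78,-0.29,0.55]] @ diag([1.007058388551851, 1.0010089528017707, 0.9960494357500793]) @ [[0.09,0.6,-0.80],[-0.99,0.15,-0.01],[0.11,0.79,0.60]]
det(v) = 1.00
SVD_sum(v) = [[0.04, 0.27, -0.36], [-0.04, -0.26, 0.35], [-0.07, -0.47, 0.63]] + [[-0.34, 0.05, -0.00], [-0.88, 0.13, -0.01], [0.29, -0.04, 0.0]] + [[0.09, 0.65, 0.50], [-0.01, -0.1, -0.08], [0.06, 0.43, 0.33]]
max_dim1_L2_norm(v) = 1.0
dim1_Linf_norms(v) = [0.97, 0.94, 0.96]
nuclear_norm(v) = 3.00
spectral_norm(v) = 1.01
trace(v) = 0.53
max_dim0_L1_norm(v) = 1.42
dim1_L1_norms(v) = [1.3, 1.43, 1.32]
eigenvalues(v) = [(-0.24+0.97j), (-0.24-0.97j), (1+0j)]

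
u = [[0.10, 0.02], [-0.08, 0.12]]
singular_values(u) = [0.15, 0.09]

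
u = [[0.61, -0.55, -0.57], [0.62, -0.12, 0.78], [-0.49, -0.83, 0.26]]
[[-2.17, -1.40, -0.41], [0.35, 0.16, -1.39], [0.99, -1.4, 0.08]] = u @ [[-1.61,  -0.07,  -1.15], [0.31,  1.9,  0.32], [1.78,  0.55,  -0.82]]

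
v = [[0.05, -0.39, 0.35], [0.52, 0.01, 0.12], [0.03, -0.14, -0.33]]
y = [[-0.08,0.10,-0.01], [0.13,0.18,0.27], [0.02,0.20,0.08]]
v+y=[[-0.03, -0.29, 0.34], [0.65, 0.19, 0.39], [0.05, 0.06, -0.25]]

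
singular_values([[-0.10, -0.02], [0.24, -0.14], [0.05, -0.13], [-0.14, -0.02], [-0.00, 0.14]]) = [0.33, 0.19]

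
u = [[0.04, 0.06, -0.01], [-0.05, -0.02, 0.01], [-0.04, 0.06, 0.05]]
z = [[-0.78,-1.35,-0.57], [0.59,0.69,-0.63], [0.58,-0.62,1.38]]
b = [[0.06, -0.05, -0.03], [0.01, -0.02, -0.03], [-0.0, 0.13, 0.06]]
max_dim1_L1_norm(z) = 2.7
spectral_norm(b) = 0.16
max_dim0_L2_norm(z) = 1.64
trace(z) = 1.29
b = z @ u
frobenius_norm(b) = 0.17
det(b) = 0.00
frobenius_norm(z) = 2.57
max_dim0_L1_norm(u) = 0.14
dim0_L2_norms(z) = [1.14, 1.64, 1.62]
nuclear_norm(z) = 4.06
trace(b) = 0.10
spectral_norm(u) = 0.09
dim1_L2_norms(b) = [0.08, 0.04, 0.14]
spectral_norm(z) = 1.81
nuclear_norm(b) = 0.23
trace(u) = 0.07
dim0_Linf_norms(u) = [0.05, 0.06, 0.05]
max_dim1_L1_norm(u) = 0.15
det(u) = 0.00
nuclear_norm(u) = 0.19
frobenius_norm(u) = 0.13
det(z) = 1.59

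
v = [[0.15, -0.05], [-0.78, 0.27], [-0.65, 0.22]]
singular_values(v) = [1.08, 0.0]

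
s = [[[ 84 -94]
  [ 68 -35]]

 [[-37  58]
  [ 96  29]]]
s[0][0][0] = 84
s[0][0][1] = -94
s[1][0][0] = -37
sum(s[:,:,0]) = 211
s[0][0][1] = -94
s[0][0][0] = 84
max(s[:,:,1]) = 58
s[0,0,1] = -94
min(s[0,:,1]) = -94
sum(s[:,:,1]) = -42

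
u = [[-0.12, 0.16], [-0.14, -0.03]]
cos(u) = [[1.0, 0.01], [-0.01, 1.01]]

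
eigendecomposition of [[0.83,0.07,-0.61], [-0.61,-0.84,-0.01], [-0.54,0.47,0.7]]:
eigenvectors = [[-0.71, 0.56, 0.19], [0.19, -0.42, -0.91], [0.68, 0.72, 0.38]]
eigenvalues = [1.4, 0.0, -0.71]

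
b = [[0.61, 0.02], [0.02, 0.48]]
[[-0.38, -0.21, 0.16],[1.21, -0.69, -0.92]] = b@[[-0.70, -0.30, 0.32], [2.55, -1.42, -1.93]]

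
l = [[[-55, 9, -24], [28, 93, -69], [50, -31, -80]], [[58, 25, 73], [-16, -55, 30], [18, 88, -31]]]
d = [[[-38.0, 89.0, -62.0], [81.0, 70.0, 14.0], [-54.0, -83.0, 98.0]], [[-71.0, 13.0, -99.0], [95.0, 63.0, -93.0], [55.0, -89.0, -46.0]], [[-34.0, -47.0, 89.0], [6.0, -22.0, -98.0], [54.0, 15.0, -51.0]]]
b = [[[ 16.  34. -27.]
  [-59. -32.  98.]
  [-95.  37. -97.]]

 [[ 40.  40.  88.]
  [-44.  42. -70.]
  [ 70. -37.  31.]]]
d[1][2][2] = -46.0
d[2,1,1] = -22.0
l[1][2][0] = 18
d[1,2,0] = 55.0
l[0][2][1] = -31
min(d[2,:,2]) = -98.0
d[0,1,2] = 14.0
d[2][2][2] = -51.0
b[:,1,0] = [-59.0, -44.0]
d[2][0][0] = -34.0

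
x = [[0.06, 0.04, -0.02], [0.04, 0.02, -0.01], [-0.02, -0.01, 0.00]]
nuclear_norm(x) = 0.10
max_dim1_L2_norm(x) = 0.07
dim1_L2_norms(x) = [0.07, 0.05, 0.02]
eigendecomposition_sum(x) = [[0.06, 0.04, -0.02],[0.04, 0.02, -0.01],[-0.02, -0.01, 0.01]] + [[-0.00, 0.00, -0.00], [0.00, -0.0, 0.0], [-0.00, 0.0, -0.0]] + [[-0.00, 0.0, 0.00], [0.0, -0.0, -0.00], [0.0, -0.0, -0.00]]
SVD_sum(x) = [[0.06, 0.04, -0.02], [0.04, 0.02, -0.01], [-0.02, -0.01, 0.01]] + [[-0.0,0.00,-0.0],[0.00,-0.0,0.00],[-0.00,0.00,-0.0]] + [[-0.0, 0.00, 0.0], [0.00, -0.0, -0.0], [0.00, -0.0, -0.0]]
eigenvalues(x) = [0.09, -0.01, -0.0]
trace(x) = 0.08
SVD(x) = [[-0.83, 0.49, -0.27], [-0.51, -0.44, 0.74], [0.24, 0.75, 0.62]] @ diag([0.09022118817542703, 0.0070981629991530735, 0.0031230251762739535]) @ [[-0.83,-0.51,0.24], [-0.49,0.44,-0.75], [0.27,-0.74,-0.62]]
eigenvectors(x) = [[-0.83, -0.49, -0.27], [-0.51, 0.44, 0.74], [0.24, -0.75, 0.62]]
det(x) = 0.00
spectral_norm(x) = 0.09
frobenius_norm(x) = 0.09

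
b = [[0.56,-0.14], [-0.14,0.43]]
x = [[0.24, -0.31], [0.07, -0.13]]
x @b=[[0.18, -0.17],[0.06, -0.07]]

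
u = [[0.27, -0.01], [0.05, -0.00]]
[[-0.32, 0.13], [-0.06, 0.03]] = u @ [[-1.17, 0.51], [0.23, 1.13]]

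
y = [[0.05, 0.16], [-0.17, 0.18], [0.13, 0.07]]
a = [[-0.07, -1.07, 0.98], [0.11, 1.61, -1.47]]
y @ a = [[0.01, 0.20, -0.19],[0.03, 0.47, -0.43],[-0.00, -0.03, 0.02]]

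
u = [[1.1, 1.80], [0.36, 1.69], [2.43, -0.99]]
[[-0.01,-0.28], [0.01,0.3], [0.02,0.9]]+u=[[1.09, 1.52], [0.37, 1.99], [2.45, -0.09]]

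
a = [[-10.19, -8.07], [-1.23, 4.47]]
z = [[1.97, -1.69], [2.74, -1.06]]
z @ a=[[-18.0, -23.45], [-26.62, -26.85]]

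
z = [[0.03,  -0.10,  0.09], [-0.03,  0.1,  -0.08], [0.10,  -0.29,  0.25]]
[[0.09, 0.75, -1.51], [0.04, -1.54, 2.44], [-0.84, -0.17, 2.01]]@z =[[-0.17, 0.5, -0.43], [0.29, -0.87, 0.74], [0.18, -0.52, 0.44]]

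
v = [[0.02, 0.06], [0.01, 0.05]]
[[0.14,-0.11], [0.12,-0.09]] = v @ [[-1.71, -0.82], [2.84, -1.64]]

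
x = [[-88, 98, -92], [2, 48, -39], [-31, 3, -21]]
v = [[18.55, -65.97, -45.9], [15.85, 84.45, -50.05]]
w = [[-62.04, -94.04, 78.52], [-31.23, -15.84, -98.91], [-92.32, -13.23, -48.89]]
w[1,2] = -98.91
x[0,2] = -92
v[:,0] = [18.55, 15.85]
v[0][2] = -45.9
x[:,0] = [-88, 2, -31]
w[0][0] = -62.04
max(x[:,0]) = 2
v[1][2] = -50.05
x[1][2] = -39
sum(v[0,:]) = -93.32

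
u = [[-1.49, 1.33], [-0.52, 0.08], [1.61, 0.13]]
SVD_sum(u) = [[-1.74, 0.77], [-0.46, 0.21], [1.30, -0.57]] + [[0.25, 0.56], [-0.06, -0.13], [0.31, 0.70]]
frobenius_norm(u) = 2.62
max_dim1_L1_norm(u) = 2.82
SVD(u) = [[-0.78, 0.62], [-0.21, -0.14], [0.59, 0.78]] @ diag([2.4261768827036474, 0.9942161404012758]) @ [[0.91, -0.41], [0.41, 0.91]]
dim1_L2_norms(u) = [2.0, 0.53, 1.62]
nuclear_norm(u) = 3.42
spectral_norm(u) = 2.43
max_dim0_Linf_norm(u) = 1.61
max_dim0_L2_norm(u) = 2.25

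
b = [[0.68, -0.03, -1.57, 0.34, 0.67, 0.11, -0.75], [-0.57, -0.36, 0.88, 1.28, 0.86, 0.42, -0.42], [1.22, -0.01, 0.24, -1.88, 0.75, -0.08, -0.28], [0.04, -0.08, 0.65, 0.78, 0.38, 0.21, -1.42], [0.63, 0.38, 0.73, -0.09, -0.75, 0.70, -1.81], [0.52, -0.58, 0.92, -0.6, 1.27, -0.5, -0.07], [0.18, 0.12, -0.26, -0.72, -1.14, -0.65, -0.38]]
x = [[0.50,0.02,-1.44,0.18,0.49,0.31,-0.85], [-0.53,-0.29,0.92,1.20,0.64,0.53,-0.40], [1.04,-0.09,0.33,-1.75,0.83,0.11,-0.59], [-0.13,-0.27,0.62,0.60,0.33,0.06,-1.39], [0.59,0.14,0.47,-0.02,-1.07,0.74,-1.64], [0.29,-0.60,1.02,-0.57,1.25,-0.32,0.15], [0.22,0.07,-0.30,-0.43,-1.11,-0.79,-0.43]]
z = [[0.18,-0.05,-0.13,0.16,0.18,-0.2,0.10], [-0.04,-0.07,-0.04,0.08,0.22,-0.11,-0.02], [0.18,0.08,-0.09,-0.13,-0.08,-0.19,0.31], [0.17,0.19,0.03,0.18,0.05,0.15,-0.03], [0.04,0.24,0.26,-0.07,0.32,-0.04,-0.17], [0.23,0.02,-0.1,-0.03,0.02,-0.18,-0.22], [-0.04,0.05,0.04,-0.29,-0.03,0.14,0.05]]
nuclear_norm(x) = 11.15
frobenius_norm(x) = 5.09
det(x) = -0.04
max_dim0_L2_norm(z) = 0.44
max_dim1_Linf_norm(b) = 1.88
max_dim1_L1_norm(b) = 5.09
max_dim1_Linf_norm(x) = 1.75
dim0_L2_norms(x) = [1.45, 0.74, 2.18, 2.32, 2.32, 1.29, 2.46]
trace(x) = -0.68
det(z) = 0.00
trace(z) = 0.39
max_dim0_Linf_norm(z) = 0.32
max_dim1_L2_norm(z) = 0.51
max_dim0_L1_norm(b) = 5.82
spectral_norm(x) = 2.71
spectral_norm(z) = 0.58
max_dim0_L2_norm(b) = 2.6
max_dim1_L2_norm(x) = 2.3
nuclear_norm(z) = 2.41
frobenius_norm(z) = 1.04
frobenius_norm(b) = 5.35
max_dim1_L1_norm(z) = 1.14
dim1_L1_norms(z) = [1.0, 0.58, 1.06, 0.8, 1.14, 0.8, 0.64]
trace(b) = -0.29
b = x + z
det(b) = 0.72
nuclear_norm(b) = 11.60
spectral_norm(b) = 3.02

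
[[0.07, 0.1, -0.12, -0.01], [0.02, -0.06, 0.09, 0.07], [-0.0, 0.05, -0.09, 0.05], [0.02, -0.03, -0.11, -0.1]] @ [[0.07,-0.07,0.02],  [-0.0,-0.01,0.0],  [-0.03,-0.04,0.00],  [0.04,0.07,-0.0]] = [[0.01, -0.00, 0.0],  [0.0, 0.00, 0.00],  [0.00, 0.01, 0.0],  [0.0, -0.0, 0.0]]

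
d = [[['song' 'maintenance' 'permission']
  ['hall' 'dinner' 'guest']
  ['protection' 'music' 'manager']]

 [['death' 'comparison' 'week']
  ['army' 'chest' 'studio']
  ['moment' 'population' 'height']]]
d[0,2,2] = 'manager'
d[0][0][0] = 'song'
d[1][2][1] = 'population'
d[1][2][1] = 'population'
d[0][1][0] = 'hall'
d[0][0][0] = 'song'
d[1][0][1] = 'comparison'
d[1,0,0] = 'death'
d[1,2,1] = 'population'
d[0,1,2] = 'guest'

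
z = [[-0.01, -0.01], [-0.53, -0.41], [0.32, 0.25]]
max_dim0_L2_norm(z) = 0.62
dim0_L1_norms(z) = [0.86, 0.67]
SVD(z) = [[-0.02, 0.73], [-0.86, -0.37], [0.52, -0.58]] @ diag([0.7836415667497533, 0.002427933687764205]) @ [[0.79, 0.61], [0.61, -0.79]]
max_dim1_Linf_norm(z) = 0.53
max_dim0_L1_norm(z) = 0.86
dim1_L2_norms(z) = [0.01, 0.67, 0.41]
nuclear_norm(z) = 0.79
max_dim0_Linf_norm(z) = 0.53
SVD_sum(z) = [[-0.01, -0.01], [-0.53, -0.41], [0.32, 0.25]] + [[0.0, -0.00],  [-0.0, 0.0],  [-0.00, 0.00]]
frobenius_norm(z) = 0.78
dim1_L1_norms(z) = [0.02, 0.94, 0.57]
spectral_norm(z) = 0.78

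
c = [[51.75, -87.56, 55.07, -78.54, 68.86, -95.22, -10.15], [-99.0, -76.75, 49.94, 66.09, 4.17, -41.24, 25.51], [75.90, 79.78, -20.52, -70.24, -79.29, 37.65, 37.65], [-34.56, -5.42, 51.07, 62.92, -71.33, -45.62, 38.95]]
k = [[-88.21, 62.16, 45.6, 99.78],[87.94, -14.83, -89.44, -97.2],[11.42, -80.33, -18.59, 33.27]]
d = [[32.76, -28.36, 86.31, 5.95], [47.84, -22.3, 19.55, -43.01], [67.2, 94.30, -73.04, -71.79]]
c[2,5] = 37.65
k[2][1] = -80.33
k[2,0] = 11.42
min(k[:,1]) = -80.33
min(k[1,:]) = -97.2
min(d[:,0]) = 32.76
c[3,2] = 51.07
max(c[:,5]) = 37.65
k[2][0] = 11.42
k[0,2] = 45.6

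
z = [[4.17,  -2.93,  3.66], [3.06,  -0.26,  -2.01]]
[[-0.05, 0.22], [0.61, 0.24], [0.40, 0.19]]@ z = [[0.46,0.09,-0.63], [3.28,-1.85,1.75], [2.25,-1.22,1.08]]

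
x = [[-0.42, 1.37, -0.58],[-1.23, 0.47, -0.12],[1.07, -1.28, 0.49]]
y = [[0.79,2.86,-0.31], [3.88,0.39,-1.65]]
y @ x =[[-4.18, 2.82, -0.95], [-3.87, 7.61, -3.11]]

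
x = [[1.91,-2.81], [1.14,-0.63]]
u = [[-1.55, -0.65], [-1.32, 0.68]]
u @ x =[[-3.7, 4.77], [-1.75, 3.28]]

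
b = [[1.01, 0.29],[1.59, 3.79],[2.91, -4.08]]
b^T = [[1.01, 1.59, 2.91], [0.29, 3.79, -4.08]]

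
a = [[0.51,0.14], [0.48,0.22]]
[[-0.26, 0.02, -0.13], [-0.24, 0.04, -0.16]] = a @ [[-0.54, -0.01, -0.11],  [0.1, 0.2, -0.50]]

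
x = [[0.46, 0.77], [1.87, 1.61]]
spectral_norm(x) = 2.61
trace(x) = 2.07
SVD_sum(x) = [[0.63, 0.58], [1.81, 1.67]] + [[-0.17,0.19], [0.06,-0.06]]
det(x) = -0.70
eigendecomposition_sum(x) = [[-0.21, 0.09], [0.21, -0.08]] + [[0.67, 0.68], [1.66, 1.69]]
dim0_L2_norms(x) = [1.93, 1.78]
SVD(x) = [[-0.33, -0.94], [-0.94, 0.33]] @ diag([2.6118604854195855, 0.2677401813396092]) @ [[-0.73, -0.68], [0.68, -0.73]]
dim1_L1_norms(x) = [1.23, 3.48]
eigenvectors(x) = [[-0.71, -0.37],[0.70, -0.93]]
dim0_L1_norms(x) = [2.33, 2.38]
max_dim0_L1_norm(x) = 2.38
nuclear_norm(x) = 2.88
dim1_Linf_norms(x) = [0.77, 1.87]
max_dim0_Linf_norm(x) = 1.87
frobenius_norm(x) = 2.63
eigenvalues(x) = [-0.3, 2.37]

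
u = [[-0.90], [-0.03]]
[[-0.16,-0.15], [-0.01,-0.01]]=u @[[0.18, 0.17]]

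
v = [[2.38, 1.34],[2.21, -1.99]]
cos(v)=[[-0.97, -0.03], [-0.05, -0.86]]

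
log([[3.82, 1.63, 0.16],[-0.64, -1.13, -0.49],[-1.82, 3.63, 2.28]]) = [[2.02, 3.17, 0.56], [-2.13, -7.83, -1.61], [2.7, 14.87, 3.33]]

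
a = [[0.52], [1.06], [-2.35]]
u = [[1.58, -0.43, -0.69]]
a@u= [[0.82, -0.22, -0.36], [1.67, -0.46, -0.73], [-3.71, 1.01, 1.62]]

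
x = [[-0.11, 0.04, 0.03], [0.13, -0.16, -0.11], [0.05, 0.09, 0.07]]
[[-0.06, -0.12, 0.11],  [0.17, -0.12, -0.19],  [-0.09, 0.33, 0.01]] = x@[[0.2,  2.02,  -0.8], [0.63,  1.34,  0.43], [-2.22,  1.51,  0.2]]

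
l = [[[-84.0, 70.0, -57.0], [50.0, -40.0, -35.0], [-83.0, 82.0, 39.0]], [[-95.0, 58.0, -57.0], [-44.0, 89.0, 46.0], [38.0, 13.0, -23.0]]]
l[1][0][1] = 58.0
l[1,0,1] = 58.0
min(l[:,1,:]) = -44.0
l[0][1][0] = 50.0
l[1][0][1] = 58.0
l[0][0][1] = 70.0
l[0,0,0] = -84.0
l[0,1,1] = -40.0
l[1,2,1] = 13.0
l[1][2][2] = -23.0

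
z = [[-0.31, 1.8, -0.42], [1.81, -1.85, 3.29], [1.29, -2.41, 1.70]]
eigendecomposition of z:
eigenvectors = [[-0.90+0.00j, (-0.54-0.09j), (-0.54+0.09j)],[-0.38+0.00j, 0.29-0.46j, (0.29+0.46j)],[0.22+0.00j, 0.63+0.00j, (0.63-0j)]]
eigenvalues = [(0.54+0j), (-0.5+1.55j), (-0.5-1.55j)]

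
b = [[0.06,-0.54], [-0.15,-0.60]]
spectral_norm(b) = 0.81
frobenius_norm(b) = 0.82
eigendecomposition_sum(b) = [[0.15, -0.10], [-0.03, 0.02]] + [[-0.09, -0.44], [-0.12, -0.62]]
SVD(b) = [[0.66, 0.75], [0.75, -0.66]] @ diag([0.8104689635528043, 0.1443608642175687]) @ [[-0.09,  -1.00],[1.0,  -0.09]]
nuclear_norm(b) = 0.95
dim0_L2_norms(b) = [0.16, 0.81]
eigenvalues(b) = [0.17, -0.71]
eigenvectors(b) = [[0.98, 0.58],[-0.19, 0.82]]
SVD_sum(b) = [[-0.05,-0.53], [-0.06,-0.61]] + [[0.11, -0.01], [-0.09, 0.01]]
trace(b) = -0.54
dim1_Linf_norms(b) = [0.54, 0.6]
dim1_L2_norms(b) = [0.54, 0.62]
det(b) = -0.12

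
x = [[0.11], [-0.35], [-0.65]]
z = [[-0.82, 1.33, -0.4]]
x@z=[[-0.09, 0.15, -0.04], [0.29, -0.47, 0.14], [0.53, -0.86, 0.26]]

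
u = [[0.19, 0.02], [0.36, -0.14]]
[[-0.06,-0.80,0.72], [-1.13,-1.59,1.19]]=u @ [[-0.91, -4.26, 3.7], [5.75, 0.42, 1.01]]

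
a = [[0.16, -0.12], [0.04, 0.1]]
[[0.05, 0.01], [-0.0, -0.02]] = a@[[0.23,-0.11],[-0.11,-0.19]]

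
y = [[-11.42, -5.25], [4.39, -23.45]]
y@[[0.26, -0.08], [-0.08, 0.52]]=[[-2.55, -1.82], [3.02, -12.55]]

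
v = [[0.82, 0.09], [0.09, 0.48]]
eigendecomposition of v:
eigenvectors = [[0.97, -0.24], [0.24, 0.97]]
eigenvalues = [0.84, 0.46]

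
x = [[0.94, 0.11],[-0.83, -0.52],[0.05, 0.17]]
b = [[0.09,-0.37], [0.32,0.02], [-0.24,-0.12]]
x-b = [[0.85, 0.48], [-1.15, -0.54], [0.29, 0.29]]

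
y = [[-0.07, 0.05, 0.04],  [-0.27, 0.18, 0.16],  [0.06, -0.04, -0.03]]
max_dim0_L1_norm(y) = 0.4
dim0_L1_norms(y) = [0.4, 0.27, 0.23]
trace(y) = 0.08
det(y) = 0.00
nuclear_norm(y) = 0.39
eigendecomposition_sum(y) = [[-0.18, 0.11, 0.13], [-0.55, 0.33, 0.38], [0.14, -0.08, -0.10]] + [[0.11, -0.06, -0.09], [0.27, -0.15, -0.23], [-0.08, 0.04, 0.06]] + [[0.00, 0.00, 0.00], [0.0, 0.0, 0.0], [0.0, 0.00, 0.0]]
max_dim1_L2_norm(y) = 0.36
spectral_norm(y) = 0.38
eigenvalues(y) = [0.05, 0.03, 0.0]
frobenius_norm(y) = 0.38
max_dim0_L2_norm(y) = 0.29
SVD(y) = [[-0.25, -0.43, -0.87], [-0.95, 0.3, 0.12], [0.2, 0.85, -0.49]] @ diag([0.3820546381886663, 0.005307957160019105, 0.002465568760902894]) @ [[0.75,-0.50,-0.44], [0.23,-0.43,0.88], [-0.62,-0.75,-0.20]]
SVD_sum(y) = [[-0.07,0.05,0.04], [-0.27,0.18,0.16], [0.06,-0.04,-0.03]] + [[-0.0, 0.00, -0.00],  [0.0, -0.00, 0.0],  [0.00, -0.00, 0.00]] + [[0.0,  0.0,  0.00], [-0.0,  -0.0,  -0.00], [0.00,  0.00,  0.0]]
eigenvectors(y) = [[-0.31, -0.36, 0.65],  [-0.92, -0.90, 0.69],  [0.23, 0.25, 0.34]]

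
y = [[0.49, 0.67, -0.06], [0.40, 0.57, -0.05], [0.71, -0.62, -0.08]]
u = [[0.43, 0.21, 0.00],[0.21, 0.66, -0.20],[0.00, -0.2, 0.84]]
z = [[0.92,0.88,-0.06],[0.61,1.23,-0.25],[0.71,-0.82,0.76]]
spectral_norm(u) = 1.00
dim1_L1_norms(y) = [1.22, 1.02, 1.41]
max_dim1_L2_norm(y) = 0.95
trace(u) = 1.93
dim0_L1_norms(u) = [0.64, 1.07, 1.04]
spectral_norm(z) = 1.92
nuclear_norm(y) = 2.03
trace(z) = 2.91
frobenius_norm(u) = 1.22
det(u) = 0.18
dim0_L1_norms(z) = [2.24, 2.93, 1.07]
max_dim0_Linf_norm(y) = 0.71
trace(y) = 0.98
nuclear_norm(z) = 3.28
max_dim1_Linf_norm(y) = 0.71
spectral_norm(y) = 1.10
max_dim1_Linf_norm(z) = 1.23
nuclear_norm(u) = 1.93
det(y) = -0.00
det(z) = 0.19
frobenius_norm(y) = 1.44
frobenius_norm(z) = 2.31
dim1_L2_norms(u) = [0.48, 0.72, 0.86]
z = y + u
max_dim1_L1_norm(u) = 1.07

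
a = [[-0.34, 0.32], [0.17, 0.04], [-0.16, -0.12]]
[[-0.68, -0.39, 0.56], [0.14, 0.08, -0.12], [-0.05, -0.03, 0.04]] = a@[[1.06, 0.61, -0.87],  [-1.00, -0.57, 0.82]]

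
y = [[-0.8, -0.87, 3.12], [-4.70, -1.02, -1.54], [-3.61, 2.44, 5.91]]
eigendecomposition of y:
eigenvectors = [[(-0.43+0j), (-0.31+0.32j), (-0.31-0.32j)], [-0.90+0.00j, 0.22-0.48j, (0.22+0.48j)], [(0.07+0j), (-0.72+0j), (-0.72-0j)]]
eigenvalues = [(-3.14+0j), (3.62+3.26j), (3.62-3.26j)]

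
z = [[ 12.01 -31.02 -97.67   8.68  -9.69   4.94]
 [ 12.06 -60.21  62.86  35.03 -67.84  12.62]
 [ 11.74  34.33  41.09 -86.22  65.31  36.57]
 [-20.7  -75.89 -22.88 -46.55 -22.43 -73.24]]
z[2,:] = [11.74, 34.33, 41.09, -86.22, 65.31, 36.57]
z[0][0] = 12.01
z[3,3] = -46.55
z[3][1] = -75.89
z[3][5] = -73.24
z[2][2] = 41.09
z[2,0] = 11.74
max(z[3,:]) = -20.7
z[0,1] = -31.02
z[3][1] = -75.89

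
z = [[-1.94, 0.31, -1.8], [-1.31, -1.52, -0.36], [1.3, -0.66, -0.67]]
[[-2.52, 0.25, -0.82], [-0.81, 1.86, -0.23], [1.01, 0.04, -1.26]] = z@ [[0.85, -0.38, -0.37], [-0.3, -0.92, 0.26], [0.43, 0.11, 0.9]]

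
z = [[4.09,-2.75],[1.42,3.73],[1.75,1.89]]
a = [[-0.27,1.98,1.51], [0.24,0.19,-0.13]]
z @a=[[-1.76,7.58,6.53], [0.51,3.52,1.66], [-0.02,3.82,2.4]]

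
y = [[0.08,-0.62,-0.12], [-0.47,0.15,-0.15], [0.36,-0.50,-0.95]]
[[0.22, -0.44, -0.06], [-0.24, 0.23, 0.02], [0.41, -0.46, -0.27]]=y @ [[0.45, -0.28, -0.11], [-0.28, 0.67, 0.03], [-0.11, 0.03, 0.23]]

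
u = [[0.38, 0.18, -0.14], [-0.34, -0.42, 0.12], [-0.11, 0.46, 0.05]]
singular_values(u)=[0.74, 0.43, 0.0]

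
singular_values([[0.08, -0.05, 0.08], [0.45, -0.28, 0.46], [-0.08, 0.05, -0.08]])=[0.72, 0.0, 0.0]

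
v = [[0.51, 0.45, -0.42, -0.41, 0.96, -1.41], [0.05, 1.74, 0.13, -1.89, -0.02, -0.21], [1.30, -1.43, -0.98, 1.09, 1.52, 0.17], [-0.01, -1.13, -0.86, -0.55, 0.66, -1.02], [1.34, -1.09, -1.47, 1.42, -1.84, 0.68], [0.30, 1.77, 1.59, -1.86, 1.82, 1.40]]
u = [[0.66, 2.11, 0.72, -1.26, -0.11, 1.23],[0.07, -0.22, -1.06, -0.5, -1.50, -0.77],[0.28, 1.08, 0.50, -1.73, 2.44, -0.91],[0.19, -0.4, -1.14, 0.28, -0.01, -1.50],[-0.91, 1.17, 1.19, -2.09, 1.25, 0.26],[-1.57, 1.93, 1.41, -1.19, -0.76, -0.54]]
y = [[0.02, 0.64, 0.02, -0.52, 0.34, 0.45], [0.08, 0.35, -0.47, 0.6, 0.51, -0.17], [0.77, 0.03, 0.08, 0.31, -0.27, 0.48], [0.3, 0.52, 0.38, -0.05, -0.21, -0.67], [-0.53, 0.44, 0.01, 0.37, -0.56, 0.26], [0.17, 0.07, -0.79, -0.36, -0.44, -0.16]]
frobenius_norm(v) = 6.92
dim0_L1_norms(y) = [1.87, 2.05, 1.75, 2.21, 2.33, 2.19]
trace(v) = 0.28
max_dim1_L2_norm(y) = 1.0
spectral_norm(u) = 5.27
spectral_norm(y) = 1.01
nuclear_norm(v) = 13.90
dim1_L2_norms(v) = [1.93, 2.58, 2.87, 1.95, 3.32, 3.81]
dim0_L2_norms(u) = [1.96, 3.3, 2.57, 3.27, 3.22, 2.35]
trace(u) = 1.93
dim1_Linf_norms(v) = [1.41, 1.89, 1.52, 1.13, 1.84, 1.86]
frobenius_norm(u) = 6.93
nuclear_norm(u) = 13.91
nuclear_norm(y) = 6.00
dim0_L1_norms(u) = [3.68, 6.91, 6.02, 7.05, 6.07, 5.21]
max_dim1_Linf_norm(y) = 0.79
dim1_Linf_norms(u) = [2.11, 1.5, 2.44, 1.5, 2.09, 1.93]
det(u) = 15.02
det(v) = -14.96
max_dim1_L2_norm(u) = 3.36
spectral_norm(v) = 5.26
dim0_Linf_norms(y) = [0.77, 0.64, 0.79, 0.6, 0.56, 0.67]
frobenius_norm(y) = 2.45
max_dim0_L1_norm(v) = 7.61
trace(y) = -0.32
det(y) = -1.00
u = y @ v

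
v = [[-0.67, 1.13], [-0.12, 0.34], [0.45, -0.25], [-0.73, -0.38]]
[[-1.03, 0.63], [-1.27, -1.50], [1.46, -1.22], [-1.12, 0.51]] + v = [[-1.70, 1.76], [-1.39, -1.16], [1.91, -1.47], [-1.85, 0.13]]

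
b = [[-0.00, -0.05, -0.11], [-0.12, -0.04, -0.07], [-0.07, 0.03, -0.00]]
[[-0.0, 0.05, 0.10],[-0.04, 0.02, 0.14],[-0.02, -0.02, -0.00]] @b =[[-0.01,0.0,-0.0], [-0.01,0.01,0.0], [0.0,0.0,0.00]]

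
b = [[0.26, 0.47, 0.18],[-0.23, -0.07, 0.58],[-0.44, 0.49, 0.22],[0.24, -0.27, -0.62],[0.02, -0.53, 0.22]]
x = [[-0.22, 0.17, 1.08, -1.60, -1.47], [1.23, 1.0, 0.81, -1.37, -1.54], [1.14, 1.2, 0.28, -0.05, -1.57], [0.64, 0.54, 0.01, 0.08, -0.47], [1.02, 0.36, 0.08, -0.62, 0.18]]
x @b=[[-0.98, 1.63, 0.97],[-0.63, 2.09, 1.49],[-0.15, 1.43, 0.65],[0.05, 0.50, 0.28],[0.00, 0.57, 0.83]]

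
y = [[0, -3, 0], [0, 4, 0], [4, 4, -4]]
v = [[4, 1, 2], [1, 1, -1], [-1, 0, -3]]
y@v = [[-3, -3, 3], [4, 4, -4], [24, 8, 16]]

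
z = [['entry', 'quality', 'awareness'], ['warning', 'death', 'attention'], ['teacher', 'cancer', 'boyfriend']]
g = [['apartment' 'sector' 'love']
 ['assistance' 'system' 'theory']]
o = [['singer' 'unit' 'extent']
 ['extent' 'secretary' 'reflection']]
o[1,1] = 'secretary'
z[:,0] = ['entry', 'warning', 'teacher']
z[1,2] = 'attention'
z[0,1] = 'quality'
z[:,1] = ['quality', 'death', 'cancer']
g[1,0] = 'assistance'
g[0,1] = 'sector'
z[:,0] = ['entry', 'warning', 'teacher']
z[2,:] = ['teacher', 'cancer', 'boyfriend']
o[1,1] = 'secretary'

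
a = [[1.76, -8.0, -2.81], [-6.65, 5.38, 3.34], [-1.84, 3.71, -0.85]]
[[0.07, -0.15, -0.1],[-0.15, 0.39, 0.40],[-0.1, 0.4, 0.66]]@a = [[1.30, -1.74, -0.61], [-3.59, 4.78, 1.38], [-4.05, 5.4, 1.06]]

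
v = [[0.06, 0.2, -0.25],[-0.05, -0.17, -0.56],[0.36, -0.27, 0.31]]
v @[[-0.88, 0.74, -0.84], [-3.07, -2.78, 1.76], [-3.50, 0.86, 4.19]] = [[0.21, -0.73, -0.75], [2.53, -0.05, -2.6], [-0.57, 1.28, 0.52]]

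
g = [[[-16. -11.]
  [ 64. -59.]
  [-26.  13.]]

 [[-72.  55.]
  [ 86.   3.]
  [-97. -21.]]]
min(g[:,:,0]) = -97.0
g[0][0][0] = -16.0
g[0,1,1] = -59.0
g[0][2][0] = -26.0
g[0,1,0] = 64.0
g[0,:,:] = [[-16.0, -11.0], [64.0, -59.0], [-26.0, 13.0]]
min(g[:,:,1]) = -59.0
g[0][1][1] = -59.0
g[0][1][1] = -59.0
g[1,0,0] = -72.0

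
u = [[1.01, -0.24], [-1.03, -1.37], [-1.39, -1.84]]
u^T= [[1.01, -1.03, -1.39],[-0.24, -1.37, -1.84]]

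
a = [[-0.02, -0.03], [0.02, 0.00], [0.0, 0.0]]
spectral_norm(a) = 0.04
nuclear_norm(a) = 0.05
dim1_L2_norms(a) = [0.04, 0.02, 0.0]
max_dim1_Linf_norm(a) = 0.03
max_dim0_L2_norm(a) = 0.03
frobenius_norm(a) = 0.04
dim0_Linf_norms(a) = [0.02, 0.03]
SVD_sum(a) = [[-0.02, -0.03],  [0.01, 0.01],  [0.00, 0.00]] + [[0.00, -0.00], [0.01, -0.01], [0.00, 0.0]]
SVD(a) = [[-0.93, 0.36], [0.36, 0.93], [0.00, 0.00]] @ diag([0.03810616392317146, 0.015745484148173575]) @ [[0.68, 0.74], [0.74, -0.68]]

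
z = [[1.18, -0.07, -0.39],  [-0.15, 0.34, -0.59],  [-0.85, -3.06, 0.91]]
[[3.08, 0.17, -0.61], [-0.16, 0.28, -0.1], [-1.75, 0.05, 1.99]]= z@[[2.43,-0.05,-0.54], [-0.25,-0.17,-0.49], [-0.49,-0.56,0.03]]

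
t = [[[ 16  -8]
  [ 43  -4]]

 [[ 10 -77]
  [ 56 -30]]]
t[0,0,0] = 16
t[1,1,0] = 56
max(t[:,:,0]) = 56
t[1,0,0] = 10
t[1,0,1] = -77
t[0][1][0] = 43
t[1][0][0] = 10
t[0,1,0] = 43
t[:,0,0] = [16, 10]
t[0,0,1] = -8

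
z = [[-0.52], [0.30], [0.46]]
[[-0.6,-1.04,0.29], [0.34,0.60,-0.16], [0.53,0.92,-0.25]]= z@[[1.15, 2.00, -0.55]]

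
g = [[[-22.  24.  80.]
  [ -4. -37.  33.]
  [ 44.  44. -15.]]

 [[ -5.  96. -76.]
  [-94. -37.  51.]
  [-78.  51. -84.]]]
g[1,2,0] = -78.0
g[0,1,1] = -37.0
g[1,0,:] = [-5.0, 96.0, -76.0]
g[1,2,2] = -84.0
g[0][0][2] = 80.0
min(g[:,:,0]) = -94.0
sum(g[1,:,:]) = -176.0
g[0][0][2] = 80.0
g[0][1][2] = 33.0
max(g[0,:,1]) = 44.0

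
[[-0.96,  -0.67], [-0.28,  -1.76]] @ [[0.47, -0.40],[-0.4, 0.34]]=[[-0.18,0.16],[0.57,-0.49]]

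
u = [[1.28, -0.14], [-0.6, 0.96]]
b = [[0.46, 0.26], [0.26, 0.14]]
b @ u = [[0.43, 0.19],[0.25, 0.10]]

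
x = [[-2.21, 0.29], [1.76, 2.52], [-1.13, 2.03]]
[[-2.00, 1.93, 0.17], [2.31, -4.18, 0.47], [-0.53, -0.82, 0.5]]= x @ [[0.94, -1.0, -0.05], [0.26, -0.96, 0.22]]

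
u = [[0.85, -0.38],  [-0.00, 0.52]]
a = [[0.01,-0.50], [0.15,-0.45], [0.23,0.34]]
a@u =[[0.01, -0.26],[0.13, -0.29],[0.2, 0.09]]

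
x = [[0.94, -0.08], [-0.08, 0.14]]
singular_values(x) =[0.95, 0.13]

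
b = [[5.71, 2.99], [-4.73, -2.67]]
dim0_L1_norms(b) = [10.44, 5.66]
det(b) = -1.10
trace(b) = 3.04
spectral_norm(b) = 8.43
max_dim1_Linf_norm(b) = 5.71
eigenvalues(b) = [3.37, -0.33]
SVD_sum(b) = [[5.67, 3.06], [-4.78, -2.58]] + [[0.04,-0.07], [0.05,-0.09]]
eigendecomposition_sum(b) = [[5.5, 2.72], [-4.31, -2.13]] + [[0.21, 0.27], [-0.42, -0.54]]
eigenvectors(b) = [[0.79,-0.44], [-0.62,0.9]]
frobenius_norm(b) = 8.43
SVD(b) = [[-0.76, 0.64], [0.64, 0.76]] @ diag([8.427862814919242, 0.1308754098426279]) @ [[-0.88, -0.48], [0.48, -0.88]]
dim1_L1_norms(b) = [8.7, 7.4]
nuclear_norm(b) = 8.56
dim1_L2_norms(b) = [6.45, 5.43]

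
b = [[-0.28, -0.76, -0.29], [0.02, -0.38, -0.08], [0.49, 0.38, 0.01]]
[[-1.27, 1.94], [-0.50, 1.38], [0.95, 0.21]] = b @ [[0.88, 2.96],[1.37, -3.24],[-0.07, -1.06]]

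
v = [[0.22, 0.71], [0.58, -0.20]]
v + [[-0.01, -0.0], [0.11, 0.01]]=[[0.21, 0.71],[0.69, -0.19]]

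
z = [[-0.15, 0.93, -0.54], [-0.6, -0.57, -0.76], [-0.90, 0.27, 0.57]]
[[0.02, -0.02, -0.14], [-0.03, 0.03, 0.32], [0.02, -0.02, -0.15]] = z @ [[0.0,-0.0,-0.04], [0.03,-0.03,-0.27], [0.02,-0.02,-0.19]]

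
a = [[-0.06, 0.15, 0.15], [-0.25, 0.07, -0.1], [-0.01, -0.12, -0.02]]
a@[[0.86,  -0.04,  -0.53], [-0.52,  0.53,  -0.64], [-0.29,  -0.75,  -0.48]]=[[-0.17, -0.03, -0.14],[-0.22, 0.12, 0.14],[0.06, -0.05, 0.09]]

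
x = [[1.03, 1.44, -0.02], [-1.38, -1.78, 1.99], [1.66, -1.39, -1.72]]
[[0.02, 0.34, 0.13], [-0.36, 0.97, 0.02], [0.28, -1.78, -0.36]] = x @[[-0.0,-0.09,-0.03], [0.01,0.31,0.11], [-0.17,0.70,0.09]]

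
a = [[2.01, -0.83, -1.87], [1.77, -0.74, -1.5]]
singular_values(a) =[3.76, 0.09]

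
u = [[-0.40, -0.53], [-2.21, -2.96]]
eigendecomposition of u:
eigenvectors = [[0.8, 0.18], [-0.60, 0.98]]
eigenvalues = [-0.0, -3.36]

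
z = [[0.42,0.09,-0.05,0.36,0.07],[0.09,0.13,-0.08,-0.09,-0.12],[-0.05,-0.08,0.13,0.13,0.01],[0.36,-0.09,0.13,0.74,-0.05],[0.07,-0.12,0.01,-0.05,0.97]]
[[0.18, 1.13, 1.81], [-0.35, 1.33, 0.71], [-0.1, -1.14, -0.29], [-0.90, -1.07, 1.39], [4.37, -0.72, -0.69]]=z @ [[3.22, 3.69, 2.33], [-2.44, 3.89, 4.65], [1.83, -2.54, 0.31], [-3.14, -2.37, 1.24], [3.79, -0.62, -0.24]]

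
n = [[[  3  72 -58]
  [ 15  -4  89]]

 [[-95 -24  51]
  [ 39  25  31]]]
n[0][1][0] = 15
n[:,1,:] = [[15, -4, 89], [39, 25, 31]]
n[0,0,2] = -58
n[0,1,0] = 15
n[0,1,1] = -4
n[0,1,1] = -4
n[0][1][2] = 89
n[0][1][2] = 89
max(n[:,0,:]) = 72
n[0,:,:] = [[3, 72, -58], [15, -4, 89]]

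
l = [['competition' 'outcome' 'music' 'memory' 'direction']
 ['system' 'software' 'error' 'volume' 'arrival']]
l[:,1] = ['outcome', 'software']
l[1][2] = 'error'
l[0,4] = 'direction'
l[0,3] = 'memory'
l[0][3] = 'memory'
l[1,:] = ['system', 'software', 'error', 'volume', 'arrival']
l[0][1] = 'outcome'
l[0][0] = 'competition'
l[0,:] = ['competition', 'outcome', 'music', 'memory', 'direction']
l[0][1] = 'outcome'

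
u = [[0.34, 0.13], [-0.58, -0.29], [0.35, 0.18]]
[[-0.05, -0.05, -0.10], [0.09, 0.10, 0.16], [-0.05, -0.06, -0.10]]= u@[[-0.12, -0.04, -0.30], [-0.06, -0.25, 0.05]]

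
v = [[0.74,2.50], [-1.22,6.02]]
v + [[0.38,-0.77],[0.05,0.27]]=[[1.12,1.73], [-1.17,6.29]]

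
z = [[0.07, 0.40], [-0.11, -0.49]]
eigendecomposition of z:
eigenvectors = [[0.97, -0.65], [-0.23, 0.76]]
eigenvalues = [-0.02, -0.4]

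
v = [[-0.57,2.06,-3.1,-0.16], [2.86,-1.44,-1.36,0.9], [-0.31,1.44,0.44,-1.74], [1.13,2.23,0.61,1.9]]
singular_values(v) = [4.06, 3.79, 3.05, 1.6]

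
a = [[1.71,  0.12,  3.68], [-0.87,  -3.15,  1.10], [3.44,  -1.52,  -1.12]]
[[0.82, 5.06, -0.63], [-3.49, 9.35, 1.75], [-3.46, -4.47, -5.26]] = a@[[-0.32, -1.43, -1.38],[1.31, -1.84, -0.01],[0.33, 2.10, 0.47]]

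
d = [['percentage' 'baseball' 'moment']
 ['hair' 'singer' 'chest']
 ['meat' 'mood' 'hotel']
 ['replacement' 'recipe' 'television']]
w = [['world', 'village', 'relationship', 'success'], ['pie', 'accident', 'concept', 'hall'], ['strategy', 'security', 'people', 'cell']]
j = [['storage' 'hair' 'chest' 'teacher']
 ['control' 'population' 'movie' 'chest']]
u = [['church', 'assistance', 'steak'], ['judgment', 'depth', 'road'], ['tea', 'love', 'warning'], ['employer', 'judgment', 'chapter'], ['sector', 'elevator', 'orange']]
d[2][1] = 'mood'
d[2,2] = 'hotel'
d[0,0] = 'percentage'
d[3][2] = 'television'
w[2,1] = 'security'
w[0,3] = 'success'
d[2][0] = 'meat'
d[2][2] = 'hotel'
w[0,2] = 'relationship'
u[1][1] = 'depth'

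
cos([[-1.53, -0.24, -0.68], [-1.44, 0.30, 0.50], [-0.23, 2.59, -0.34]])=[[-0.32, 0.47, -0.43], [-0.64, 0.16, -0.29], [1.08, 0.18, 0.18]]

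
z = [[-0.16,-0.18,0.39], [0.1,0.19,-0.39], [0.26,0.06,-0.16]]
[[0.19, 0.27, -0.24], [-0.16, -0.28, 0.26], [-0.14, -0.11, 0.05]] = z @ [[-0.21, -0.06, -0.19], [1.75, -1.26, 0.84], [1.21, 0.09, -0.3]]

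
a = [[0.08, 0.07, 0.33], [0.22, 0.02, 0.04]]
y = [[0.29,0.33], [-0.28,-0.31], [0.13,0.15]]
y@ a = [[0.10,0.03,0.11],[-0.09,-0.03,-0.10],[0.04,0.01,0.05]]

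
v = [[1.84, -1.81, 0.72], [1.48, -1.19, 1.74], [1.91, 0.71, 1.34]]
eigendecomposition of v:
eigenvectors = [[(0.02-0.35j), (0.02+0.35j), -0.50+0.00j], [-0.48-0.04j, (-0.48+0.04j), (-0.69+0j)], [(-0.8+0j), (-0.8-0j), (0.52+0j)]]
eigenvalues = [(1.71+0.85j), (1.71-0.85j), (-1.43+0j)]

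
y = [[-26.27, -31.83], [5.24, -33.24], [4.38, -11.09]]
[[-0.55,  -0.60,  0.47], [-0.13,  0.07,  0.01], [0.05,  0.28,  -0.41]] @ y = [[13.36, 32.24], [3.83, 1.70], [-1.64, -6.35]]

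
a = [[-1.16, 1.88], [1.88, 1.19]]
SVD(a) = [[0.48, 0.87],[0.87, -0.48]] @ diag([2.2319855660333014, 2.201985566033302]) @ [[0.48, 0.87], [-0.87, 0.48]]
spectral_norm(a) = 2.23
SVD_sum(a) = [[0.52,0.95], [0.95,1.71]] + [[-1.68,0.93], [0.93,-0.52]]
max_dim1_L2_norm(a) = 2.22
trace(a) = 0.03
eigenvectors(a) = [[-0.87, -0.48], [0.48, -0.87]]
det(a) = -4.91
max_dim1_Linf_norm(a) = 1.88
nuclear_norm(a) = 4.43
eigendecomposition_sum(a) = [[-1.68, 0.93], [0.93, -0.52]] + [[0.52, 0.95], [0.95, 1.71]]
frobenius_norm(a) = 3.14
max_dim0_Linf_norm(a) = 1.88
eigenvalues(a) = [-2.2, 2.23]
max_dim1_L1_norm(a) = 3.07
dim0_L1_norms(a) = [3.04, 3.07]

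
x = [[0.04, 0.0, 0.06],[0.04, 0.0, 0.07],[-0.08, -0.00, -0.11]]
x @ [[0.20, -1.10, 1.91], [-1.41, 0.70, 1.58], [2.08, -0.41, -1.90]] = [[0.13, -0.07, -0.04], [0.15, -0.07, -0.06], [-0.24, 0.13, 0.06]]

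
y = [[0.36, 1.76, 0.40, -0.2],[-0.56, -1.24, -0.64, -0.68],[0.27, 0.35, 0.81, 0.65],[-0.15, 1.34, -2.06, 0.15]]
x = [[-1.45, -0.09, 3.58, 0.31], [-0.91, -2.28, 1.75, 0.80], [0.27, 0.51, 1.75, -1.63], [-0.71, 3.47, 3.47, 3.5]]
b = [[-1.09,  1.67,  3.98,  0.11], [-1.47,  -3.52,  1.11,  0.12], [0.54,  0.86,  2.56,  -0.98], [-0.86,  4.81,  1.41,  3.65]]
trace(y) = 0.08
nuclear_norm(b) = 15.34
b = y + x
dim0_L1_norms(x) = [3.34, 6.35, 10.55, 6.24]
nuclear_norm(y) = 5.99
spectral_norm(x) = 6.71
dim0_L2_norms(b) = [2.09, 6.25, 5.06, 3.78]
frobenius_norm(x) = 8.22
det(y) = 0.55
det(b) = 48.04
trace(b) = 1.60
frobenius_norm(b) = 9.13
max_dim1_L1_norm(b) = 10.73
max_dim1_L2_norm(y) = 2.47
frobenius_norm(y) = 3.68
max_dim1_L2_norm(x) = 6.07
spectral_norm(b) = 7.28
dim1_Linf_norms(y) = [1.76, 1.24, 0.81, 2.06]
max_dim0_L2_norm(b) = 6.25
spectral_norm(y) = 2.69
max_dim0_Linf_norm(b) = 4.81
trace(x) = 1.52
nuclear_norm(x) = 13.78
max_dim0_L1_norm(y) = 4.69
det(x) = 36.33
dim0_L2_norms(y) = [0.73, 2.56, 2.34, 0.97]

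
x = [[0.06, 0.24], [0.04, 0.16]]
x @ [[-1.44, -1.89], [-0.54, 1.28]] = [[-0.22, 0.19], [-0.14, 0.13]]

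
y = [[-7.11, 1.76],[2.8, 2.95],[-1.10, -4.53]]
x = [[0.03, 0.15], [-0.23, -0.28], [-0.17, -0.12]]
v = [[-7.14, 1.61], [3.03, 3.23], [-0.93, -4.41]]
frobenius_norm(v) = 9.67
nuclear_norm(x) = 0.53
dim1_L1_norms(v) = [8.75, 6.26, 5.34]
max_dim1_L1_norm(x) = 0.51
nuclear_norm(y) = 13.40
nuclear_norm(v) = 13.51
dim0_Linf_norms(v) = [7.14, 4.41]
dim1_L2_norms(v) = [7.32, 4.43, 4.51]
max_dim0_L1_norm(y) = 11.01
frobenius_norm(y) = 9.59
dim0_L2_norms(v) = [7.81, 5.7]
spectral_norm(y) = 7.72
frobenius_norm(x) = 0.44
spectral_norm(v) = 7.82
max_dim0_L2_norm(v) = 7.81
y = x + v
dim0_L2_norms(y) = [7.72, 5.69]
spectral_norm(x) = 0.44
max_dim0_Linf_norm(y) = 7.11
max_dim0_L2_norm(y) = 7.72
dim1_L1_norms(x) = [0.18, 0.51, 0.29]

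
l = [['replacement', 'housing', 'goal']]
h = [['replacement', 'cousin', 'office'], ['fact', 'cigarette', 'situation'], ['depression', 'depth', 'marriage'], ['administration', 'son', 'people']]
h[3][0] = 'administration'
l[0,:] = ['replacement', 'housing', 'goal']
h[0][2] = 'office'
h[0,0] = 'replacement'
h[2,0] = 'depression'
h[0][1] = 'cousin'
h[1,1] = 'cigarette'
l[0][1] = 'housing'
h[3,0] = 'administration'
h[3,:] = ['administration', 'son', 'people']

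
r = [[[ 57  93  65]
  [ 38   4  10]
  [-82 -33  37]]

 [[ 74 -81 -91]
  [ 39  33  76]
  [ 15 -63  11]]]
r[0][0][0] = 57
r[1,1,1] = 33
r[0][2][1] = -33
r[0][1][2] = 10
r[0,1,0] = 38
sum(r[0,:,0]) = 13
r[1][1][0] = 39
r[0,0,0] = 57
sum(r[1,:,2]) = -4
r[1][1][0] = 39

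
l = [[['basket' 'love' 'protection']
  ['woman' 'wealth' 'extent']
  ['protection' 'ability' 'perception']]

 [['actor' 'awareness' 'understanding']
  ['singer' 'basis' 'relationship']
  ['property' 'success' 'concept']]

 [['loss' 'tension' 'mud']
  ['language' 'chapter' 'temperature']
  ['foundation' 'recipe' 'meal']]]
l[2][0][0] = 'loss'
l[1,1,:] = ['singer', 'basis', 'relationship']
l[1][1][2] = 'relationship'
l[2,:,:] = [['loss', 'tension', 'mud'], ['language', 'chapter', 'temperature'], ['foundation', 'recipe', 'meal']]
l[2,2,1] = 'recipe'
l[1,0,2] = 'understanding'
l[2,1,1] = 'chapter'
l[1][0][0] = 'actor'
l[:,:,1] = [['love', 'wealth', 'ability'], ['awareness', 'basis', 'success'], ['tension', 'chapter', 'recipe']]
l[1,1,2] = 'relationship'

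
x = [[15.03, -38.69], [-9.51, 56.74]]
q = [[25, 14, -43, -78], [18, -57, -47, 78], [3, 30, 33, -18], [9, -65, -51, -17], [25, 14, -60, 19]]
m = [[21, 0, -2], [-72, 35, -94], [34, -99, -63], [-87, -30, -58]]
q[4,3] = 19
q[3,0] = 9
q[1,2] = -47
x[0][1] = -38.69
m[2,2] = -63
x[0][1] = -38.69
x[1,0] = -9.51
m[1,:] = [-72, 35, -94]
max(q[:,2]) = 33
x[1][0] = -9.51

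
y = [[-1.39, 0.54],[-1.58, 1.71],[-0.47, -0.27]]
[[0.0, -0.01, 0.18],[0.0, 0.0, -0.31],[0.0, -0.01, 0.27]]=y@[[0.00, 0.01, -0.31], [0.0, 0.01, -0.47]]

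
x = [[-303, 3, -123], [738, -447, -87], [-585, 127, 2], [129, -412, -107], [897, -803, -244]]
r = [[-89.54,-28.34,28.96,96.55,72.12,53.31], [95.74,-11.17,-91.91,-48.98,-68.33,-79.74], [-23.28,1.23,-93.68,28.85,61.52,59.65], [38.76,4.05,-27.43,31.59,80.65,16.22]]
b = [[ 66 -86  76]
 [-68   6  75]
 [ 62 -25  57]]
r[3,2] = -27.43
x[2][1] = 127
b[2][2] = 57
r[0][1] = -28.34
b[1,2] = 75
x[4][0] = 897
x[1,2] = -87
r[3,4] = 80.65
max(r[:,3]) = 96.55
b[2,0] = 62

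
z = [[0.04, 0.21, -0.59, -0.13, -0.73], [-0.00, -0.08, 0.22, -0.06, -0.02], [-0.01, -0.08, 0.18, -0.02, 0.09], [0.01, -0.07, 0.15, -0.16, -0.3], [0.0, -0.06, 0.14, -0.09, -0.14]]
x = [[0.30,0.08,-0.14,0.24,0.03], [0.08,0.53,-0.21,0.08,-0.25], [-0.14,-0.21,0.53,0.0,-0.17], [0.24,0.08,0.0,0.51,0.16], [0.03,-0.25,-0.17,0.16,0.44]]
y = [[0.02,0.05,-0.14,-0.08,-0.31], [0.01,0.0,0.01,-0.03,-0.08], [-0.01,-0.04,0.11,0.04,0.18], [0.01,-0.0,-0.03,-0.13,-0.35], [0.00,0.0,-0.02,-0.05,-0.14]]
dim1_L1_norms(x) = [0.79, 1.15, 1.05, 0.99, 1.05]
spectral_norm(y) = 0.57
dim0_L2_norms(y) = [0.03, 0.06, 0.18, 0.17, 0.53]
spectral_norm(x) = 0.86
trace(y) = -0.14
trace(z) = -0.16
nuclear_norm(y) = 0.71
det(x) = -0.00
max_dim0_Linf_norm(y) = 0.35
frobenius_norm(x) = 1.27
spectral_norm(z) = 1.01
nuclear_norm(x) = 2.31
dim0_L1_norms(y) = [0.05, 0.09, 0.31, 0.33, 1.06]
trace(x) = 2.31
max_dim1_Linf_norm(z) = 0.73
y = x @ z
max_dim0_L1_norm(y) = 1.06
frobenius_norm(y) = 0.59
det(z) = 0.00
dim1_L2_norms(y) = [0.35, 0.09, 0.22, 0.37, 0.15]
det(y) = 0.00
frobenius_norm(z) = 1.12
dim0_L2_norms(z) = [0.04, 0.26, 0.69, 0.23, 0.81]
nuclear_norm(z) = 1.51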